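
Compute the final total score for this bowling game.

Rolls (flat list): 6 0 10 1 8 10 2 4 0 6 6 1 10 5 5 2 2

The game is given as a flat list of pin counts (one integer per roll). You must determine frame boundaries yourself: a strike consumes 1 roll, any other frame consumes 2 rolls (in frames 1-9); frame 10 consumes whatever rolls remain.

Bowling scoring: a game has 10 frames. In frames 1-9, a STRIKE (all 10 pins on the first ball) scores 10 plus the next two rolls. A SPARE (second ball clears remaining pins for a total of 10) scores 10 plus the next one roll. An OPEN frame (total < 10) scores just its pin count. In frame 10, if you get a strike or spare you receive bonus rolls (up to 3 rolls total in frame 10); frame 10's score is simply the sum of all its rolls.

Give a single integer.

Frame 1: OPEN (6+0=6). Cumulative: 6
Frame 2: STRIKE. 10 + next two rolls (1+8) = 19. Cumulative: 25
Frame 3: OPEN (1+8=9). Cumulative: 34
Frame 4: STRIKE. 10 + next two rolls (2+4) = 16. Cumulative: 50
Frame 5: OPEN (2+4=6). Cumulative: 56
Frame 6: OPEN (0+6=6). Cumulative: 62
Frame 7: OPEN (6+1=7). Cumulative: 69
Frame 8: STRIKE. 10 + next two rolls (5+5) = 20. Cumulative: 89
Frame 9: SPARE (5+5=10). 10 + next roll (2) = 12. Cumulative: 101
Frame 10: OPEN. Sum of all frame-10 rolls (2+2) = 4. Cumulative: 105

Answer: 105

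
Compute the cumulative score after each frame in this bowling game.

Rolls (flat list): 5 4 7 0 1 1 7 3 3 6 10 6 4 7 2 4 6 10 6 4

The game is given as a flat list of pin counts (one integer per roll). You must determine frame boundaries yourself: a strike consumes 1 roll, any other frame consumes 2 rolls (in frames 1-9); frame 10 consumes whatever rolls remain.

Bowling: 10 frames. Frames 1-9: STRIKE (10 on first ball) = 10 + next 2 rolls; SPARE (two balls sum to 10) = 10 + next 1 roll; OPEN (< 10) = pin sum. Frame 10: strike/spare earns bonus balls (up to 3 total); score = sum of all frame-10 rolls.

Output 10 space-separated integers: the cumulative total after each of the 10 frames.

Answer: 9 16 18 31 40 60 77 86 106 126

Derivation:
Frame 1: OPEN (5+4=9). Cumulative: 9
Frame 2: OPEN (7+0=7). Cumulative: 16
Frame 3: OPEN (1+1=2). Cumulative: 18
Frame 4: SPARE (7+3=10). 10 + next roll (3) = 13. Cumulative: 31
Frame 5: OPEN (3+6=9). Cumulative: 40
Frame 6: STRIKE. 10 + next two rolls (6+4) = 20. Cumulative: 60
Frame 7: SPARE (6+4=10). 10 + next roll (7) = 17. Cumulative: 77
Frame 8: OPEN (7+2=9). Cumulative: 86
Frame 9: SPARE (4+6=10). 10 + next roll (10) = 20. Cumulative: 106
Frame 10: STRIKE. Sum of all frame-10 rolls (10+6+4) = 20. Cumulative: 126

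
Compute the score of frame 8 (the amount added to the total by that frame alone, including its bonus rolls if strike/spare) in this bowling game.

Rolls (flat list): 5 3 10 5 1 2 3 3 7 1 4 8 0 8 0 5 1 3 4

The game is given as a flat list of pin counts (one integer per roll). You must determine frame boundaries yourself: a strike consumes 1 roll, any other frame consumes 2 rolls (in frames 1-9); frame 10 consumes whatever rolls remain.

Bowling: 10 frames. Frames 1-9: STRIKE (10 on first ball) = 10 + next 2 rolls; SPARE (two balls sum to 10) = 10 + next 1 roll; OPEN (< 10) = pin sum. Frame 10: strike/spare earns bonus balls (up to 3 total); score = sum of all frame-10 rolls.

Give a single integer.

Answer: 8

Derivation:
Frame 1: OPEN (5+3=8). Cumulative: 8
Frame 2: STRIKE. 10 + next two rolls (5+1) = 16. Cumulative: 24
Frame 3: OPEN (5+1=6). Cumulative: 30
Frame 4: OPEN (2+3=5). Cumulative: 35
Frame 5: SPARE (3+7=10). 10 + next roll (1) = 11. Cumulative: 46
Frame 6: OPEN (1+4=5). Cumulative: 51
Frame 7: OPEN (8+0=8). Cumulative: 59
Frame 8: OPEN (8+0=8). Cumulative: 67
Frame 9: OPEN (5+1=6). Cumulative: 73
Frame 10: OPEN. Sum of all frame-10 rolls (3+4) = 7. Cumulative: 80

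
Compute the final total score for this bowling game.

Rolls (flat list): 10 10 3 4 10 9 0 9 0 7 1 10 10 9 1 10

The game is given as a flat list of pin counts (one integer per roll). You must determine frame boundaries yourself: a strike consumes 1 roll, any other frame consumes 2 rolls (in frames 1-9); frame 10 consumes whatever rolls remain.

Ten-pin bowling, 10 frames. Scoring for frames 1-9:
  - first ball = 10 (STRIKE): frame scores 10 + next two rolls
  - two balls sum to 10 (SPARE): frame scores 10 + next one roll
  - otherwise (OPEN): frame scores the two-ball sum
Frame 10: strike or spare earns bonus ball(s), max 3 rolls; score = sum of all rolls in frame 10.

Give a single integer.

Answer: 161

Derivation:
Frame 1: STRIKE. 10 + next two rolls (10+3) = 23. Cumulative: 23
Frame 2: STRIKE. 10 + next two rolls (3+4) = 17. Cumulative: 40
Frame 3: OPEN (3+4=7). Cumulative: 47
Frame 4: STRIKE. 10 + next two rolls (9+0) = 19. Cumulative: 66
Frame 5: OPEN (9+0=9). Cumulative: 75
Frame 6: OPEN (9+0=9). Cumulative: 84
Frame 7: OPEN (7+1=8). Cumulative: 92
Frame 8: STRIKE. 10 + next two rolls (10+9) = 29. Cumulative: 121
Frame 9: STRIKE. 10 + next two rolls (9+1) = 20. Cumulative: 141
Frame 10: SPARE. Sum of all frame-10 rolls (9+1+10) = 20. Cumulative: 161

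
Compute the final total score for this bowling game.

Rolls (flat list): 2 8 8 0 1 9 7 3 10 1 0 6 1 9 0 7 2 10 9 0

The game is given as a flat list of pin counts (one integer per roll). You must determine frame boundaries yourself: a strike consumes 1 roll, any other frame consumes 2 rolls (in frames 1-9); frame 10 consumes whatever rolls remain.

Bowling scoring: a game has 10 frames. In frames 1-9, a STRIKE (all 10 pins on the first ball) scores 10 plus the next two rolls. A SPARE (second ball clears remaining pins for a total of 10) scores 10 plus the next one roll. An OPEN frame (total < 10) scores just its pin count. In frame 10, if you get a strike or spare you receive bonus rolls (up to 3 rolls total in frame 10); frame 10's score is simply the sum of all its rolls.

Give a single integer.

Frame 1: SPARE (2+8=10). 10 + next roll (8) = 18. Cumulative: 18
Frame 2: OPEN (8+0=8). Cumulative: 26
Frame 3: SPARE (1+9=10). 10 + next roll (7) = 17. Cumulative: 43
Frame 4: SPARE (7+3=10). 10 + next roll (10) = 20. Cumulative: 63
Frame 5: STRIKE. 10 + next two rolls (1+0) = 11. Cumulative: 74
Frame 6: OPEN (1+0=1). Cumulative: 75
Frame 7: OPEN (6+1=7). Cumulative: 82
Frame 8: OPEN (9+0=9). Cumulative: 91
Frame 9: OPEN (7+2=9). Cumulative: 100
Frame 10: STRIKE. Sum of all frame-10 rolls (10+9+0) = 19. Cumulative: 119

Answer: 119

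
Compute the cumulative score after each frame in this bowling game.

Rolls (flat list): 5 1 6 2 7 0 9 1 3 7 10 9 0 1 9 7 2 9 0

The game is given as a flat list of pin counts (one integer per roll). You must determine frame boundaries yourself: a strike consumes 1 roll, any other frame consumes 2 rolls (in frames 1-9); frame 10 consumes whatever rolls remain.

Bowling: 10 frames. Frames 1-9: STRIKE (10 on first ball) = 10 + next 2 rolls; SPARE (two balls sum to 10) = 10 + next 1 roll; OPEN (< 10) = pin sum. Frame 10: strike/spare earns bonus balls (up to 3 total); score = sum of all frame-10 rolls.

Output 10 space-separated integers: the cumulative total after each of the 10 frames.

Frame 1: OPEN (5+1=6). Cumulative: 6
Frame 2: OPEN (6+2=8). Cumulative: 14
Frame 3: OPEN (7+0=7). Cumulative: 21
Frame 4: SPARE (9+1=10). 10 + next roll (3) = 13. Cumulative: 34
Frame 5: SPARE (3+7=10). 10 + next roll (10) = 20. Cumulative: 54
Frame 6: STRIKE. 10 + next two rolls (9+0) = 19. Cumulative: 73
Frame 7: OPEN (9+0=9). Cumulative: 82
Frame 8: SPARE (1+9=10). 10 + next roll (7) = 17. Cumulative: 99
Frame 9: OPEN (7+2=9). Cumulative: 108
Frame 10: OPEN. Sum of all frame-10 rolls (9+0) = 9. Cumulative: 117

Answer: 6 14 21 34 54 73 82 99 108 117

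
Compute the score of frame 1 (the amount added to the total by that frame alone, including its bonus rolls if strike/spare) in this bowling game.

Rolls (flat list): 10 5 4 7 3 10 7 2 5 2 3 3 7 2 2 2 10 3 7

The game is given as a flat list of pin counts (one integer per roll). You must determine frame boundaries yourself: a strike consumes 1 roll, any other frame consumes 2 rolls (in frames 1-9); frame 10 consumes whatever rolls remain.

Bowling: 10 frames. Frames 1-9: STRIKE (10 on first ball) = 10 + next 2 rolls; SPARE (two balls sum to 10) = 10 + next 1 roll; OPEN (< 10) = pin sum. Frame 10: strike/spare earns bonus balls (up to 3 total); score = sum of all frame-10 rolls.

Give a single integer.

Frame 1: STRIKE. 10 + next two rolls (5+4) = 19. Cumulative: 19
Frame 2: OPEN (5+4=9). Cumulative: 28
Frame 3: SPARE (7+3=10). 10 + next roll (10) = 20. Cumulative: 48

Answer: 19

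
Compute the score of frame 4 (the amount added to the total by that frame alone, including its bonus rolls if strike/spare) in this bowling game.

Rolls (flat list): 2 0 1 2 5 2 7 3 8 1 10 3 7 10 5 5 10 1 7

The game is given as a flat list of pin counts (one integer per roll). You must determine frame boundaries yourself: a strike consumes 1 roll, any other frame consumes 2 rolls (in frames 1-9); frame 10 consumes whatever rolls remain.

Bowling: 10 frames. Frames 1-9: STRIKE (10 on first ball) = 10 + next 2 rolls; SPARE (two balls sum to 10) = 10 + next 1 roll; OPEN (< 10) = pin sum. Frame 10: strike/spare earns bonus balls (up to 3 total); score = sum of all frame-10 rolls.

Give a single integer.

Answer: 18

Derivation:
Frame 1: OPEN (2+0=2). Cumulative: 2
Frame 2: OPEN (1+2=3). Cumulative: 5
Frame 3: OPEN (5+2=7). Cumulative: 12
Frame 4: SPARE (7+3=10). 10 + next roll (8) = 18. Cumulative: 30
Frame 5: OPEN (8+1=9). Cumulative: 39
Frame 6: STRIKE. 10 + next two rolls (3+7) = 20. Cumulative: 59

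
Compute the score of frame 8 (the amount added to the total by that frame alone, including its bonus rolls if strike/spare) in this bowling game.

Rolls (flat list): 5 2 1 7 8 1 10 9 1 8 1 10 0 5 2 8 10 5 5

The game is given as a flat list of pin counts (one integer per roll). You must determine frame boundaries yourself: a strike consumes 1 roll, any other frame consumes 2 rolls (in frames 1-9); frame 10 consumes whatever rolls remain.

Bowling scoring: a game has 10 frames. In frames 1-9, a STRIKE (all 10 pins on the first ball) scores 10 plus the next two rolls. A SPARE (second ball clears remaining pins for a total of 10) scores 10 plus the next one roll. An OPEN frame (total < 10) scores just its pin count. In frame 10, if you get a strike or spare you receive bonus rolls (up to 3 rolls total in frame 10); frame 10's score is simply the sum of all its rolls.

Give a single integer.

Frame 1: OPEN (5+2=7). Cumulative: 7
Frame 2: OPEN (1+7=8). Cumulative: 15
Frame 3: OPEN (8+1=9). Cumulative: 24
Frame 4: STRIKE. 10 + next two rolls (9+1) = 20. Cumulative: 44
Frame 5: SPARE (9+1=10). 10 + next roll (8) = 18. Cumulative: 62
Frame 6: OPEN (8+1=9). Cumulative: 71
Frame 7: STRIKE. 10 + next two rolls (0+5) = 15. Cumulative: 86
Frame 8: OPEN (0+5=5). Cumulative: 91
Frame 9: SPARE (2+8=10). 10 + next roll (10) = 20. Cumulative: 111
Frame 10: STRIKE. Sum of all frame-10 rolls (10+5+5) = 20. Cumulative: 131

Answer: 5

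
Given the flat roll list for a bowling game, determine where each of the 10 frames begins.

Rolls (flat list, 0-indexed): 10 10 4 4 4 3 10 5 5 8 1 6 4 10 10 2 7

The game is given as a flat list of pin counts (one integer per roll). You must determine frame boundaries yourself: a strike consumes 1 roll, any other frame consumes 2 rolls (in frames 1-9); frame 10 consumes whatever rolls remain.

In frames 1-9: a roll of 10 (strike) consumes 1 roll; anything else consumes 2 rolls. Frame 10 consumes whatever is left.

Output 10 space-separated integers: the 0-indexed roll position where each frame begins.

Answer: 0 1 2 4 6 7 9 11 13 14

Derivation:
Frame 1 starts at roll index 0: roll=10 (strike), consumes 1 roll
Frame 2 starts at roll index 1: roll=10 (strike), consumes 1 roll
Frame 3 starts at roll index 2: rolls=4,4 (sum=8), consumes 2 rolls
Frame 4 starts at roll index 4: rolls=4,3 (sum=7), consumes 2 rolls
Frame 5 starts at roll index 6: roll=10 (strike), consumes 1 roll
Frame 6 starts at roll index 7: rolls=5,5 (sum=10), consumes 2 rolls
Frame 7 starts at roll index 9: rolls=8,1 (sum=9), consumes 2 rolls
Frame 8 starts at roll index 11: rolls=6,4 (sum=10), consumes 2 rolls
Frame 9 starts at roll index 13: roll=10 (strike), consumes 1 roll
Frame 10 starts at roll index 14: 3 remaining rolls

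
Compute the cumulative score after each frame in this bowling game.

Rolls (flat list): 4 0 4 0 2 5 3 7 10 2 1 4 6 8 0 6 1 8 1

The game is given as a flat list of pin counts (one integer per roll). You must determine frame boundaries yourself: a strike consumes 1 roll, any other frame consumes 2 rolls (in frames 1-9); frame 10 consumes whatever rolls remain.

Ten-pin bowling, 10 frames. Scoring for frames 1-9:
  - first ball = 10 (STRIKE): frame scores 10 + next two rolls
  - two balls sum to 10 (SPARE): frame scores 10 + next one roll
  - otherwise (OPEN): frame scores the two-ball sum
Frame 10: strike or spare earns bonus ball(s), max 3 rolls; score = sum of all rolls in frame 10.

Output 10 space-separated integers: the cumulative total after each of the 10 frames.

Answer: 4 8 15 35 48 51 69 77 84 93

Derivation:
Frame 1: OPEN (4+0=4). Cumulative: 4
Frame 2: OPEN (4+0=4). Cumulative: 8
Frame 3: OPEN (2+5=7). Cumulative: 15
Frame 4: SPARE (3+7=10). 10 + next roll (10) = 20. Cumulative: 35
Frame 5: STRIKE. 10 + next two rolls (2+1) = 13. Cumulative: 48
Frame 6: OPEN (2+1=3). Cumulative: 51
Frame 7: SPARE (4+6=10). 10 + next roll (8) = 18. Cumulative: 69
Frame 8: OPEN (8+0=8). Cumulative: 77
Frame 9: OPEN (6+1=7). Cumulative: 84
Frame 10: OPEN. Sum of all frame-10 rolls (8+1) = 9. Cumulative: 93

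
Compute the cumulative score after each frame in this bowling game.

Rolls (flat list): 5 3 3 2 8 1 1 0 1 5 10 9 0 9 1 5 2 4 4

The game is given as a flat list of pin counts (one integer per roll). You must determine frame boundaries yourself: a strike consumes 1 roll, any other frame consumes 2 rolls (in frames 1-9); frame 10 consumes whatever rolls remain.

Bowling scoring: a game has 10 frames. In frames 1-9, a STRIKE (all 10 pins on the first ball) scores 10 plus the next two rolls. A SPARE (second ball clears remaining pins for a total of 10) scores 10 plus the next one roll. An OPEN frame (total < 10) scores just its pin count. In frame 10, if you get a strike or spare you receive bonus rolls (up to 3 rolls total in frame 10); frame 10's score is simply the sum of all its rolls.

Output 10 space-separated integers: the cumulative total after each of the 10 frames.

Answer: 8 13 22 23 29 48 57 72 79 87

Derivation:
Frame 1: OPEN (5+3=8). Cumulative: 8
Frame 2: OPEN (3+2=5). Cumulative: 13
Frame 3: OPEN (8+1=9). Cumulative: 22
Frame 4: OPEN (1+0=1). Cumulative: 23
Frame 5: OPEN (1+5=6). Cumulative: 29
Frame 6: STRIKE. 10 + next two rolls (9+0) = 19. Cumulative: 48
Frame 7: OPEN (9+0=9). Cumulative: 57
Frame 8: SPARE (9+1=10). 10 + next roll (5) = 15. Cumulative: 72
Frame 9: OPEN (5+2=7). Cumulative: 79
Frame 10: OPEN. Sum of all frame-10 rolls (4+4) = 8. Cumulative: 87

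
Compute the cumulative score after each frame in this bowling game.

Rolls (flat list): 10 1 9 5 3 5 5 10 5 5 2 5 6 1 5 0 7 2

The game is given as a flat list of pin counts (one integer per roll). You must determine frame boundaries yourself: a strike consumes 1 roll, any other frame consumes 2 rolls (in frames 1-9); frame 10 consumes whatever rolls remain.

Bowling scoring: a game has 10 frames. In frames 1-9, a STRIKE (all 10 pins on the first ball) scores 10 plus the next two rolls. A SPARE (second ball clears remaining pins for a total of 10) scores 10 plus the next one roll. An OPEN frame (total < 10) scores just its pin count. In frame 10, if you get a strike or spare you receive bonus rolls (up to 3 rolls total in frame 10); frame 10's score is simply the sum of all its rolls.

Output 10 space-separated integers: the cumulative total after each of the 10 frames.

Answer: 20 35 43 63 83 95 102 109 114 123

Derivation:
Frame 1: STRIKE. 10 + next two rolls (1+9) = 20. Cumulative: 20
Frame 2: SPARE (1+9=10). 10 + next roll (5) = 15. Cumulative: 35
Frame 3: OPEN (5+3=8). Cumulative: 43
Frame 4: SPARE (5+5=10). 10 + next roll (10) = 20. Cumulative: 63
Frame 5: STRIKE. 10 + next two rolls (5+5) = 20. Cumulative: 83
Frame 6: SPARE (5+5=10). 10 + next roll (2) = 12. Cumulative: 95
Frame 7: OPEN (2+5=7). Cumulative: 102
Frame 8: OPEN (6+1=7). Cumulative: 109
Frame 9: OPEN (5+0=5). Cumulative: 114
Frame 10: OPEN. Sum of all frame-10 rolls (7+2) = 9. Cumulative: 123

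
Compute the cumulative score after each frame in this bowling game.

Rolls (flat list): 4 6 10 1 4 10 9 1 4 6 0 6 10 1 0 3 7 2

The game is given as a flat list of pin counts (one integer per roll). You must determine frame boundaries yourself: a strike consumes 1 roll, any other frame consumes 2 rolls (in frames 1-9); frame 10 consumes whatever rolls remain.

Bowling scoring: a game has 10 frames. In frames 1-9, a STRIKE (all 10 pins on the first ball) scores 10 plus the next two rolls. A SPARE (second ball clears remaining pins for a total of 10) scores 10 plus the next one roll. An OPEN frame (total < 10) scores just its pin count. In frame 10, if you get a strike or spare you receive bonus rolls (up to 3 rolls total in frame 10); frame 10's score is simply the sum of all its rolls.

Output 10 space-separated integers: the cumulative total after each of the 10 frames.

Answer: 20 35 40 60 74 84 90 101 102 114

Derivation:
Frame 1: SPARE (4+6=10). 10 + next roll (10) = 20. Cumulative: 20
Frame 2: STRIKE. 10 + next two rolls (1+4) = 15. Cumulative: 35
Frame 3: OPEN (1+4=5). Cumulative: 40
Frame 4: STRIKE. 10 + next two rolls (9+1) = 20. Cumulative: 60
Frame 5: SPARE (9+1=10). 10 + next roll (4) = 14. Cumulative: 74
Frame 6: SPARE (4+6=10). 10 + next roll (0) = 10. Cumulative: 84
Frame 7: OPEN (0+6=6). Cumulative: 90
Frame 8: STRIKE. 10 + next two rolls (1+0) = 11. Cumulative: 101
Frame 9: OPEN (1+0=1). Cumulative: 102
Frame 10: SPARE. Sum of all frame-10 rolls (3+7+2) = 12. Cumulative: 114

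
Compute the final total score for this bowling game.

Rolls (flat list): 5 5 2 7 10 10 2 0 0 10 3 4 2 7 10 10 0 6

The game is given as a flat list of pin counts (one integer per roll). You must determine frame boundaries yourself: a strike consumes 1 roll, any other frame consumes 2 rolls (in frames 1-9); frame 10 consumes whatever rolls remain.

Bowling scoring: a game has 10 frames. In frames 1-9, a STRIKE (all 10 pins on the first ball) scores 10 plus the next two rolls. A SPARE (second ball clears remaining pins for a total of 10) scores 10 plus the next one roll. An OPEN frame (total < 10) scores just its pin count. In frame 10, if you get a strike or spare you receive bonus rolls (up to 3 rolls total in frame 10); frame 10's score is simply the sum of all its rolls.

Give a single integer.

Frame 1: SPARE (5+5=10). 10 + next roll (2) = 12. Cumulative: 12
Frame 2: OPEN (2+7=9). Cumulative: 21
Frame 3: STRIKE. 10 + next two rolls (10+2) = 22. Cumulative: 43
Frame 4: STRIKE. 10 + next two rolls (2+0) = 12. Cumulative: 55
Frame 5: OPEN (2+0=2). Cumulative: 57
Frame 6: SPARE (0+10=10). 10 + next roll (3) = 13. Cumulative: 70
Frame 7: OPEN (3+4=7). Cumulative: 77
Frame 8: OPEN (2+7=9). Cumulative: 86
Frame 9: STRIKE. 10 + next two rolls (10+0) = 20. Cumulative: 106
Frame 10: STRIKE. Sum of all frame-10 rolls (10+0+6) = 16. Cumulative: 122

Answer: 122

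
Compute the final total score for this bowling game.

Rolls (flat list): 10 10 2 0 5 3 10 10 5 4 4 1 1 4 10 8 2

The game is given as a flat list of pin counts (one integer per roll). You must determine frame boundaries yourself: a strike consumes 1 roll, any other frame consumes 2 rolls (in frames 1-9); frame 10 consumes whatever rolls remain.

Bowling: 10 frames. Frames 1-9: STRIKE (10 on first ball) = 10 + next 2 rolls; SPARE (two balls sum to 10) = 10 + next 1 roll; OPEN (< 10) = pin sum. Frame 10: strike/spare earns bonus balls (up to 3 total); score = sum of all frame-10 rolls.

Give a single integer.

Frame 1: STRIKE. 10 + next two rolls (10+2) = 22. Cumulative: 22
Frame 2: STRIKE. 10 + next two rolls (2+0) = 12. Cumulative: 34
Frame 3: OPEN (2+0=2). Cumulative: 36
Frame 4: OPEN (5+3=8). Cumulative: 44
Frame 5: STRIKE. 10 + next two rolls (10+5) = 25. Cumulative: 69
Frame 6: STRIKE. 10 + next two rolls (5+4) = 19. Cumulative: 88
Frame 7: OPEN (5+4=9). Cumulative: 97
Frame 8: OPEN (4+1=5). Cumulative: 102
Frame 9: OPEN (1+4=5). Cumulative: 107
Frame 10: STRIKE. Sum of all frame-10 rolls (10+8+2) = 20. Cumulative: 127

Answer: 127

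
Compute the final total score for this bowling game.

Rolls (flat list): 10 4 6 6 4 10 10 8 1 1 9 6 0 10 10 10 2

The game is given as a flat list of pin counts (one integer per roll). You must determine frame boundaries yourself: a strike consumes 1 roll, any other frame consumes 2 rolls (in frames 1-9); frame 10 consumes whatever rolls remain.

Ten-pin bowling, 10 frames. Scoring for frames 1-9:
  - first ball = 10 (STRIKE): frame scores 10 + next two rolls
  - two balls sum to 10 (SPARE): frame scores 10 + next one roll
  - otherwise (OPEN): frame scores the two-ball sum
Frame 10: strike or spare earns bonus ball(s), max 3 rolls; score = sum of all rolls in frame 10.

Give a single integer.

Answer: 186

Derivation:
Frame 1: STRIKE. 10 + next two rolls (4+6) = 20. Cumulative: 20
Frame 2: SPARE (4+6=10). 10 + next roll (6) = 16. Cumulative: 36
Frame 3: SPARE (6+4=10). 10 + next roll (10) = 20. Cumulative: 56
Frame 4: STRIKE. 10 + next two rolls (10+8) = 28. Cumulative: 84
Frame 5: STRIKE. 10 + next two rolls (8+1) = 19. Cumulative: 103
Frame 6: OPEN (8+1=9). Cumulative: 112
Frame 7: SPARE (1+9=10). 10 + next roll (6) = 16. Cumulative: 128
Frame 8: OPEN (6+0=6). Cumulative: 134
Frame 9: STRIKE. 10 + next two rolls (10+10) = 30. Cumulative: 164
Frame 10: STRIKE. Sum of all frame-10 rolls (10+10+2) = 22. Cumulative: 186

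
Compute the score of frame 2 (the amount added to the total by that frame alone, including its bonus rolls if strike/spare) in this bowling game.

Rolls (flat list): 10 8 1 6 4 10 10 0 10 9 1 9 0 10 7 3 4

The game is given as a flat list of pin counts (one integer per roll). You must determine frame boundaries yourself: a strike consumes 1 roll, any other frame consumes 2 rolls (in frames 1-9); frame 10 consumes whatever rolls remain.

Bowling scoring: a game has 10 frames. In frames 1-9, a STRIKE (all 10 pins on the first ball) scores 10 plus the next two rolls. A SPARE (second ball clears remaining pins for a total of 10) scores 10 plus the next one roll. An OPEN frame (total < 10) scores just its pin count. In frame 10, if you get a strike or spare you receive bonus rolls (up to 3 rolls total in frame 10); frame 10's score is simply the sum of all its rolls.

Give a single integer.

Frame 1: STRIKE. 10 + next two rolls (8+1) = 19. Cumulative: 19
Frame 2: OPEN (8+1=9). Cumulative: 28
Frame 3: SPARE (6+4=10). 10 + next roll (10) = 20. Cumulative: 48
Frame 4: STRIKE. 10 + next two rolls (10+0) = 20. Cumulative: 68

Answer: 9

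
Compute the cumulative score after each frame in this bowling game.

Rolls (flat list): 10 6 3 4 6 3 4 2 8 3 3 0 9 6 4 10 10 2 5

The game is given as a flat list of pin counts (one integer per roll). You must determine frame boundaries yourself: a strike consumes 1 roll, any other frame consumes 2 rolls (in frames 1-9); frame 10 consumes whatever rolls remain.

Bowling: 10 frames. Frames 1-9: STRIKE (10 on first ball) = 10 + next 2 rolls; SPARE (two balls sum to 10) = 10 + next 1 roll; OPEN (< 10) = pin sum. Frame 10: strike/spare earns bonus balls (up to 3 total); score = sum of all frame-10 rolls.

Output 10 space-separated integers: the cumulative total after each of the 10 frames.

Frame 1: STRIKE. 10 + next two rolls (6+3) = 19. Cumulative: 19
Frame 2: OPEN (6+3=9). Cumulative: 28
Frame 3: SPARE (4+6=10). 10 + next roll (3) = 13. Cumulative: 41
Frame 4: OPEN (3+4=7). Cumulative: 48
Frame 5: SPARE (2+8=10). 10 + next roll (3) = 13. Cumulative: 61
Frame 6: OPEN (3+3=6). Cumulative: 67
Frame 7: OPEN (0+9=9). Cumulative: 76
Frame 8: SPARE (6+4=10). 10 + next roll (10) = 20. Cumulative: 96
Frame 9: STRIKE. 10 + next two rolls (10+2) = 22. Cumulative: 118
Frame 10: STRIKE. Sum of all frame-10 rolls (10+2+5) = 17. Cumulative: 135

Answer: 19 28 41 48 61 67 76 96 118 135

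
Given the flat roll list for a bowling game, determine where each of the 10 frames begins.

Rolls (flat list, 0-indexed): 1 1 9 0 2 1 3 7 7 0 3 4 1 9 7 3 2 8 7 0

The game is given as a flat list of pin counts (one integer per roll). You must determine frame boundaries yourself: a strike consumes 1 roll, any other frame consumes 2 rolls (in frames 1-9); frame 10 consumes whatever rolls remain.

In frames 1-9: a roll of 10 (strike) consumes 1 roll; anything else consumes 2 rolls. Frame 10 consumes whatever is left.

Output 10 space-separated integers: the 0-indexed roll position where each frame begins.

Frame 1 starts at roll index 0: rolls=1,1 (sum=2), consumes 2 rolls
Frame 2 starts at roll index 2: rolls=9,0 (sum=9), consumes 2 rolls
Frame 3 starts at roll index 4: rolls=2,1 (sum=3), consumes 2 rolls
Frame 4 starts at roll index 6: rolls=3,7 (sum=10), consumes 2 rolls
Frame 5 starts at roll index 8: rolls=7,0 (sum=7), consumes 2 rolls
Frame 6 starts at roll index 10: rolls=3,4 (sum=7), consumes 2 rolls
Frame 7 starts at roll index 12: rolls=1,9 (sum=10), consumes 2 rolls
Frame 8 starts at roll index 14: rolls=7,3 (sum=10), consumes 2 rolls
Frame 9 starts at roll index 16: rolls=2,8 (sum=10), consumes 2 rolls
Frame 10 starts at roll index 18: 2 remaining rolls

Answer: 0 2 4 6 8 10 12 14 16 18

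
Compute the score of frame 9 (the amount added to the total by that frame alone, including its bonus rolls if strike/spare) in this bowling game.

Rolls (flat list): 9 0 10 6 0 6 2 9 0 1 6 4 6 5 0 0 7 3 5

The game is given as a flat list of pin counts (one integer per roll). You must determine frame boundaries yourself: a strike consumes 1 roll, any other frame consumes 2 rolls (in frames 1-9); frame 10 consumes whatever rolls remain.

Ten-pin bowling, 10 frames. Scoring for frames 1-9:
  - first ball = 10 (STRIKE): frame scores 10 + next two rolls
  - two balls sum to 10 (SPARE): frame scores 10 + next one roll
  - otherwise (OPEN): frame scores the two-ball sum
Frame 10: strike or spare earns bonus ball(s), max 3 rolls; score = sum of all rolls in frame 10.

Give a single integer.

Answer: 7

Derivation:
Frame 1: OPEN (9+0=9). Cumulative: 9
Frame 2: STRIKE. 10 + next two rolls (6+0) = 16. Cumulative: 25
Frame 3: OPEN (6+0=6). Cumulative: 31
Frame 4: OPEN (6+2=8). Cumulative: 39
Frame 5: OPEN (9+0=9). Cumulative: 48
Frame 6: OPEN (1+6=7). Cumulative: 55
Frame 7: SPARE (4+6=10). 10 + next roll (5) = 15. Cumulative: 70
Frame 8: OPEN (5+0=5). Cumulative: 75
Frame 9: OPEN (0+7=7). Cumulative: 82
Frame 10: OPEN. Sum of all frame-10 rolls (3+5) = 8. Cumulative: 90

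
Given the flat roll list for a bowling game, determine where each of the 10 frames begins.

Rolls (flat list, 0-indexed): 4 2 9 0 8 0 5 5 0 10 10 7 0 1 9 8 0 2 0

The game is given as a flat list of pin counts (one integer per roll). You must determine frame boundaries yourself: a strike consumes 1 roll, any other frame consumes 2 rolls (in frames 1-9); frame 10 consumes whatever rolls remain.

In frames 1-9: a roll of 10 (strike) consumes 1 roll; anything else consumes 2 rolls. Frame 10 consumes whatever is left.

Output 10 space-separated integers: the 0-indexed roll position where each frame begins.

Frame 1 starts at roll index 0: rolls=4,2 (sum=6), consumes 2 rolls
Frame 2 starts at roll index 2: rolls=9,0 (sum=9), consumes 2 rolls
Frame 3 starts at roll index 4: rolls=8,0 (sum=8), consumes 2 rolls
Frame 4 starts at roll index 6: rolls=5,5 (sum=10), consumes 2 rolls
Frame 5 starts at roll index 8: rolls=0,10 (sum=10), consumes 2 rolls
Frame 6 starts at roll index 10: roll=10 (strike), consumes 1 roll
Frame 7 starts at roll index 11: rolls=7,0 (sum=7), consumes 2 rolls
Frame 8 starts at roll index 13: rolls=1,9 (sum=10), consumes 2 rolls
Frame 9 starts at roll index 15: rolls=8,0 (sum=8), consumes 2 rolls
Frame 10 starts at roll index 17: 2 remaining rolls

Answer: 0 2 4 6 8 10 11 13 15 17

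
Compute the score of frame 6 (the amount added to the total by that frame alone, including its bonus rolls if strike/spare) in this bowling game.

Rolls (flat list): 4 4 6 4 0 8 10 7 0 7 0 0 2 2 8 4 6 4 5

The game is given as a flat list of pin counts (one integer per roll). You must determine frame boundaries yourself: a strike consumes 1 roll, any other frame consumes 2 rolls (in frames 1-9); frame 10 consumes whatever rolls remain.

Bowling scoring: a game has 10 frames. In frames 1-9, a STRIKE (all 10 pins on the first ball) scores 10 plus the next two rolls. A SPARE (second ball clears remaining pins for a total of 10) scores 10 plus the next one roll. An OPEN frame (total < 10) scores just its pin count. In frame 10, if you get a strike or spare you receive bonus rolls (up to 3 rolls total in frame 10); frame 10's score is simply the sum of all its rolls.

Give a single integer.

Frame 1: OPEN (4+4=8). Cumulative: 8
Frame 2: SPARE (6+4=10). 10 + next roll (0) = 10. Cumulative: 18
Frame 3: OPEN (0+8=8). Cumulative: 26
Frame 4: STRIKE. 10 + next two rolls (7+0) = 17. Cumulative: 43
Frame 5: OPEN (7+0=7). Cumulative: 50
Frame 6: OPEN (7+0=7). Cumulative: 57
Frame 7: OPEN (0+2=2). Cumulative: 59
Frame 8: SPARE (2+8=10). 10 + next roll (4) = 14. Cumulative: 73

Answer: 7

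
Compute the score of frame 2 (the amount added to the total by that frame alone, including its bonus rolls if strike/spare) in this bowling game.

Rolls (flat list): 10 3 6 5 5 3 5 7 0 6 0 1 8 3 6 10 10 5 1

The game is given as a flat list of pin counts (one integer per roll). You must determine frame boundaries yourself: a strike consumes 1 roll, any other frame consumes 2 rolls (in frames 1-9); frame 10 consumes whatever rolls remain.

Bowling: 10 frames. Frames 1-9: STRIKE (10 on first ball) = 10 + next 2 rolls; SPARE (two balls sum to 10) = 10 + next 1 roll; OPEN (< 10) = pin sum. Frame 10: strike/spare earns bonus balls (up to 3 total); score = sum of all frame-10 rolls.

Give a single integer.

Frame 1: STRIKE. 10 + next two rolls (3+6) = 19. Cumulative: 19
Frame 2: OPEN (3+6=9). Cumulative: 28
Frame 3: SPARE (5+5=10). 10 + next roll (3) = 13. Cumulative: 41
Frame 4: OPEN (3+5=8). Cumulative: 49

Answer: 9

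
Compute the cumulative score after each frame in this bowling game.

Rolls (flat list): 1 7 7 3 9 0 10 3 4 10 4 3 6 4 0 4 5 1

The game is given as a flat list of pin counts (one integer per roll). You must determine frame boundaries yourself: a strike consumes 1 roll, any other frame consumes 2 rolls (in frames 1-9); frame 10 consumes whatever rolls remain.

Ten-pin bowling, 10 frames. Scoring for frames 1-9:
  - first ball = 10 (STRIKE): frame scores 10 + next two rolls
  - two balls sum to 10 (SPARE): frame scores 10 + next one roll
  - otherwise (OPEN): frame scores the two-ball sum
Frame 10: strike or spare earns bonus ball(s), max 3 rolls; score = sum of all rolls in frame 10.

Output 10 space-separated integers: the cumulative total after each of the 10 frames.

Frame 1: OPEN (1+7=8). Cumulative: 8
Frame 2: SPARE (7+3=10). 10 + next roll (9) = 19. Cumulative: 27
Frame 3: OPEN (9+0=9). Cumulative: 36
Frame 4: STRIKE. 10 + next two rolls (3+4) = 17. Cumulative: 53
Frame 5: OPEN (3+4=7). Cumulative: 60
Frame 6: STRIKE. 10 + next two rolls (4+3) = 17. Cumulative: 77
Frame 7: OPEN (4+3=7). Cumulative: 84
Frame 8: SPARE (6+4=10). 10 + next roll (0) = 10. Cumulative: 94
Frame 9: OPEN (0+4=4). Cumulative: 98
Frame 10: OPEN. Sum of all frame-10 rolls (5+1) = 6. Cumulative: 104

Answer: 8 27 36 53 60 77 84 94 98 104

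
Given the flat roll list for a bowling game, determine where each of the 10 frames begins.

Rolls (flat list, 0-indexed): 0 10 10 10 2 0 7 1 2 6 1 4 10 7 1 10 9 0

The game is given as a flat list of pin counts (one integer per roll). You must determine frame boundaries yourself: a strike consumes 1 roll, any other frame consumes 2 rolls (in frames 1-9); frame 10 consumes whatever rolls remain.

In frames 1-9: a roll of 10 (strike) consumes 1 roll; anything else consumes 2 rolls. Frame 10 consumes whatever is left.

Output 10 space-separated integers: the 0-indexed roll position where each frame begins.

Frame 1 starts at roll index 0: rolls=0,10 (sum=10), consumes 2 rolls
Frame 2 starts at roll index 2: roll=10 (strike), consumes 1 roll
Frame 3 starts at roll index 3: roll=10 (strike), consumes 1 roll
Frame 4 starts at roll index 4: rolls=2,0 (sum=2), consumes 2 rolls
Frame 5 starts at roll index 6: rolls=7,1 (sum=8), consumes 2 rolls
Frame 6 starts at roll index 8: rolls=2,6 (sum=8), consumes 2 rolls
Frame 7 starts at roll index 10: rolls=1,4 (sum=5), consumes 2 rolls
Frame 8 starts at roll index 12: roll=10 (strike), consumes 1 roll
Frame 9 starts at roll index 13: rolls=7,1 (sum=8), consumes 2 rolls
Frame 10 starts at roll index 15: 3 remaining rolls

Answer: 0 2 3 4 6 8 10 12 13 15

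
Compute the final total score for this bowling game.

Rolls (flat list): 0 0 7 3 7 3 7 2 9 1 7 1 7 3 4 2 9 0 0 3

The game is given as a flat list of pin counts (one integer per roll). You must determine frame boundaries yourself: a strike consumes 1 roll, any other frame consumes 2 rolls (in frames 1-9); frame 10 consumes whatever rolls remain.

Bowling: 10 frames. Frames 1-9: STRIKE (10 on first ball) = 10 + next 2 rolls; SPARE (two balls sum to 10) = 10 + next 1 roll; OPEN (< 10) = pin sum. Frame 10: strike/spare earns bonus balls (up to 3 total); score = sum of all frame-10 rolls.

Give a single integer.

Answer: 100

Derivation:
Frame 1: OPEN (0+0=0). Cumulative: 0
Frame 2: SPARE (7+3=10). 10 + next roll (7) = 17. Cumulative: 17
Frame 3: SPARE (7+3=10). 10 + next roll (7) = 17. Cumulative: 34
Frame 4: OPEN (7+2=9). Cumulative: 43
Frame 5: SPARE (9+1=10). 10 + next roll (7) = 17. Cumulative: 60
Frame 6: OPEN (7+1=8). Cumulative: 68
Frame 7: SPARE (7+3=10). 10 + next roll (4) = 14. Cumulative: 82
Frame 8: OPEN (4+2=6). Cumulative: 88
Frame 9: OPEN (9+0=9). Cumulative: 97
Frame 10: OPEN. Sum of all frame-10 rolls (0+3) = 3. Cumulative: 100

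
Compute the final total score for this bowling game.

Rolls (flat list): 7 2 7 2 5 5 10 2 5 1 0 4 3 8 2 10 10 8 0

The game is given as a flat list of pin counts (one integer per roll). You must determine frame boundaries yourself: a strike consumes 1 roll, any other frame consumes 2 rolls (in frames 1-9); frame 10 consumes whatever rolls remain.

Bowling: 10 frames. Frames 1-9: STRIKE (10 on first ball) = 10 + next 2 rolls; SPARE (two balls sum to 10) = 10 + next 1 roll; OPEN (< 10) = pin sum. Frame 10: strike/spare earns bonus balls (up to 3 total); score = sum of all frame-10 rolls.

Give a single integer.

Answer: 136

Derivation:
Frame 1: OPEN (7+2=9). Cumulative: 9
Frame 2: OPEN (7+2=9). Cumulative: 18
Frame 3: SPARE (5+5=10). 10 + next roll (10) = 20. Cumulative: 38
Frame 4: STRIKE. 10 + next two rolls (2+5) = 17. Cumulative: 55
Frame 5: OPEN (2+5=7). Cumulative: 62
Frame 6: OPEN (1+0=1). Cumulative: 63
Frame 7: OPEN (4+3=7). Cumulative: 70
Frame 8: SPARE (8+2=10). 10 + next roll (10) = 20. Cumulative: 90
Frame 9: STRIKE. 10 + next two rolls (10+8) = 28. Cumulative: 118
Frame 10: STRIKE. Sum of all frame-10 rolls (10+8+0) = 18. Cumulative: 136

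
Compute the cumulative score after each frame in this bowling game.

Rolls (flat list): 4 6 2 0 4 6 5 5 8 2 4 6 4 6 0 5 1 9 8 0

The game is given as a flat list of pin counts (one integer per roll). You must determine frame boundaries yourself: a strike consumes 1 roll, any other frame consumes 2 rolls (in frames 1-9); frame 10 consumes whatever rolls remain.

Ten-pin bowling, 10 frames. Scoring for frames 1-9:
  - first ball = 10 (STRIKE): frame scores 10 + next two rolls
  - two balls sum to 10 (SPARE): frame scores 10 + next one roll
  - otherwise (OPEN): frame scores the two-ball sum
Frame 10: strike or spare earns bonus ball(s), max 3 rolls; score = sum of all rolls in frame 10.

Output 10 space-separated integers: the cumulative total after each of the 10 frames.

Answer: 12 14 29 47 61 75 85 90 108 116

Derivation:
Frame 1: SPARE (4+6=10). 10 + next roll (2) = 12. Cumulative: 12
Frame 2: OPEN (2+0=2). Cumulative: 14
Frame 3: SPARE (4+6=10). 10 + next roll (5) = 15. Cumulative: 29
Frame 4: SPARE (5+5=10). 10 + next roll (8) = 18. Cumulative: 47
Frame 5: SPARE (8+2=10). 10 + next roll (4) = 14. Cumulative: 61
Frame 6: SPARE (4+6=10). 10 + next roll (4) = 14. Cumulative: 75
Frame 7: SPARE (4+6=10). 10 + next roll (0) = 10. Cumulative: 85
Frame 8: OPEN (0+5=5). Cumulative: 90
Frame 9: SPARE (1+9=10). 10 + next roll (8) = 18. Cumulative: 108
Frame 10: OPEN. Sum of all frame-10 rolls (8+0) = 8. Cumulative: 116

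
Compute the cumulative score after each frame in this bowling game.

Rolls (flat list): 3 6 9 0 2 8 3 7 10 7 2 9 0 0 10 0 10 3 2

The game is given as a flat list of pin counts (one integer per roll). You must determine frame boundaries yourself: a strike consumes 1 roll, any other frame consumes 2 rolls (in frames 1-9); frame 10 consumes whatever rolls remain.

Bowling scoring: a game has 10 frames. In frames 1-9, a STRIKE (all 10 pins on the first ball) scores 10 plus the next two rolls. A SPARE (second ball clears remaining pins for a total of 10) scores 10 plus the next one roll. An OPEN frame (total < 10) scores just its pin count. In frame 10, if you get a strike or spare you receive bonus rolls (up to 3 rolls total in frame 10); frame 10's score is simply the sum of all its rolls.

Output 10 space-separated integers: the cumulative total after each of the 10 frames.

Answer: 9 18 31 51 70 79 88 98 111 116

Derivation:
Frame 1: OPEN (3+6=9). Cumulative: 9
Frame 2: OPEN (9+0=9). Cumulative: 18
Frame 3: SPARE (2+8=10). 10 + next roll (3) = 13. Cumulative: 31
Frame 4: SPARE (3+7=10). 10 + next roll (10) = 20. Cumulative: 51
Frame 5: STRIKE. 10 + next two rolls (7+2) = 19. Cumulative: 70
Frame 6: OPEN (7+2=9). Cumulative: 79
Frame 7: OPEN (9+0=9). Cumulative: 88
Frame 8: SPARE (0+10=10). 10 + next roll (0) = 10. Cumulative: 98
Frame 9: SPARE (0+10=10). 10 + next roll (3) = 13. Cumulative: 111
Frame 10: OPEN. Sum of all frame-10 rolls (3+2) = 5. Cumulative: 116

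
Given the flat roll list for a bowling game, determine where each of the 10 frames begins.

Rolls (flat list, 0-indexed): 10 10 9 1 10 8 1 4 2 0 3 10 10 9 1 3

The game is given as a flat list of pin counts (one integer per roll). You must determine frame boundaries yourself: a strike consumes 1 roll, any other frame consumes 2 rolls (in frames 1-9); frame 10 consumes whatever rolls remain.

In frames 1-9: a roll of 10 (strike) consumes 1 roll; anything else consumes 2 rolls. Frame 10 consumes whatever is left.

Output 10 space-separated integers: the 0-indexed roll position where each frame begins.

Frame 1 starts at roll index 0: roll=10 (strike), consumes 1 roll
Frame 2 starts at roll index 1: roll=10 (strike), consumes 1 roll
Frame 3 starts at roll index 2: rolls=9,1 (sum=10), consumes 2 rolls
Frame 4 starts at roll index 4: roll=10 (strike), consumes 1 roll
Frame 5 starts at roll index 5: rolls=8,1 (sum=9), consumes 2 rolls
Frame 6 starts at roll index 7: rolls=4,2 (sum=6), consumes 2 rolls
Frame 7 starts at roll index 9: rolls=0,3 (sum=3), consumes 2 rolls
Frame 8 starts at roll index 11: roll=10 (strike), consumes 1 roll
Frame 9 starts at roll index 12: roll=10 (strike), consumes 1 roll
Frame 10 starts at roll index 13: 3 remaining rolls

Answer: 0 1 2 4 5 7 9 11 12 13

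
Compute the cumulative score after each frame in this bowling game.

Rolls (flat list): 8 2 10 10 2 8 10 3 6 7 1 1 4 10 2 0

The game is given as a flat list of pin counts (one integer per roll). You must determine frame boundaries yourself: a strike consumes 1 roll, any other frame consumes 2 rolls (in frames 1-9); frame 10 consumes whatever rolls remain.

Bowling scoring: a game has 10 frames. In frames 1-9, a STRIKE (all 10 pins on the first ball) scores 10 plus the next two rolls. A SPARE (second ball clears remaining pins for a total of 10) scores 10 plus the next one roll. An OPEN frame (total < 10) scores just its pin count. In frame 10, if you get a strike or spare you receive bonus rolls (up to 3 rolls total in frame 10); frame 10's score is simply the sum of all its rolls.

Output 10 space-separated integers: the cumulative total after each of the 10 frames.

Frame 1: SPARE (8+2=10). 10 + next roll (10) = 20. Cumulative: 20
Frame 2: STRIKE. 10 + next two rolls (10+2) = 22. Cumulative: 42
Frame 3: STRIKE. 10 + next two rolls (2+8) = 20. Cumulative: 62
Frame 4: SPARE (2+8=10). 10 + next roll (10) = 20. Cumulative: 82
Frame 5: STRIKE. 10 + next two rolls (3+6) = 19. Cumulative: 101
Frame 6: OPEN (3+6=9). Cumulative: 110
Frame 7: OPEN (7+1=8). Cumulative: 118
Frame 8: OPEN (1+4=5). Cumulative: 123
Frame 9: STRIKE. 10 + next two rolls (2+0) = 12. Cumulative: 135
Frame 10: OPEN. Sum of all frame-10 rolls (2+0) = 2. Cumulative: 137

Answer: 20 42 62 82 101 110 118 123 135 137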